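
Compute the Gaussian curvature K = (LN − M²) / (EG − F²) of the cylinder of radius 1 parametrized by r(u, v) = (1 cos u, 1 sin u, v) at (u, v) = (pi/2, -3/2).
K = 0

Coefficients of the first fundamental form: E = 1, F = 0, G = 1.
Coefficients of the second fundamental form: L = -1, M = 0, N = 0.
Assemble K = (LN − M²)/(EG − F²) = 0. At (u, v) = (pi/2, -3/2): K = 0.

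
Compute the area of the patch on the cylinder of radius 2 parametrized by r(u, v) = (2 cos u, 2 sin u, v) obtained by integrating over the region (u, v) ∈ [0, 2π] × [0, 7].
Area = 28*pi

Area = ∫∫ √(EG − F²) du dv with √(EG − F²) = 2. Integrating over [0, 2π] × [0, 7] gives 28*pi.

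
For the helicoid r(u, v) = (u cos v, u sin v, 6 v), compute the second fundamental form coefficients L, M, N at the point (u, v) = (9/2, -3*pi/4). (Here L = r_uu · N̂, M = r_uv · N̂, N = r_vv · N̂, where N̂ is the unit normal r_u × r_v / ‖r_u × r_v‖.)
L = 0;  M = -4/5;  N = 0

Compute the unit normal N̂(u, v) = (6*sin(v)/sqrt(u^2 + 36), -6*cos(v)/sqrt(u^2 + 36), u/sqrt(u^2 + 36)), and the second partials r_uu, r_uv, r_vv. Take dot products:
  L(u, v) = r_uu · N̂ = 0,
  M(u, v) = r_uv · N̂ = -6/sqrt(u^2 + 36),
  N(u, v) = r_vv · N̂ = 0.
Evaluating at (u, v) = (9/2, -3*pi/4):
  L = 0, M = -4/5, N = 0.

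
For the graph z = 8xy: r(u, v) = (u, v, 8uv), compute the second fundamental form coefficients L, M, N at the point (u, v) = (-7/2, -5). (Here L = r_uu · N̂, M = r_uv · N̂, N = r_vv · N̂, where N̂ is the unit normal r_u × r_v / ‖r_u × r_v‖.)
L = 0;  M = 8*sqrt(265)/795;  N = 0

Compute the unit normal N̂(u, v) = (-8*v/sqrt(64*u^2 + 64*v^2 + 1), -8*u/sqrt(64*u^2 + 64*v^2 + 1), 1/sqrt(64*u^2 + 64*v^2 + 1)), and the second partials r_uu, r_uv, r_vv. Take dot products:
  L(u, v) = r_uu · N̂ = 0,
  M(u, v) = r_uv · N̂ = 8/sqrt(64*u^2 + 64*v^2 + 1),
  N(u, v) = r_vv · N̂ = 0.
Evaluating at (u, v) = (-7/2, -5):
  L = 0, M = 8*sqrt(265)/795, N = 0.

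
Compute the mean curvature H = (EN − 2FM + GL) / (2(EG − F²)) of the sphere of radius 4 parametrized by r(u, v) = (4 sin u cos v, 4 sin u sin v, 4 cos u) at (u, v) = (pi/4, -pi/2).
H = -1/4

With E = 16, F = 0, G = 16*sin(u)^2, L = -4*sin(u)/Abs(sin(u)), M = 0, N = -4*sin(u)^3/Abs(sin(u)), assemble
  H = (EN − 2FM + GL) / (2(EG − F²)) = -sin(u)/(4*Abs(sin(u))).
At (u, v) = (pi/4, -pi/2): H = -1/4.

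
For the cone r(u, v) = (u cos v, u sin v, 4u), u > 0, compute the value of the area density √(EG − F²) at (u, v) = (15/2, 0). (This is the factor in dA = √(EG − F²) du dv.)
√(EG − F²)|_{(15/2, 0)} = 15*sqrt(17)/2

E = 17, F = 0, G = u^2, so EG − F² = 17*u^2. Taking the positive square root: √(EG − F²) = sqrt(17)*Abs(u). At (u, v) = (15/2, 0): 15*sqrt(17)/2.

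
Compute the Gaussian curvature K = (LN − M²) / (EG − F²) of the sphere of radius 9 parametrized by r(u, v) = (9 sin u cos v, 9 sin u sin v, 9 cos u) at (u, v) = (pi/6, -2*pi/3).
K = 1/81

Coefficients of the first fundamental form: E = 81, F = 0, G = 81*sin(u)^2.
Coefficients of the second fundamental form: L = -9*sin(u)/Abs(sin(u)), M = 0, N = -9*sin(u)^3/Abs(sin(u)).
Assemble K = (LN − M²)/(EG − F²) = 1/81. At (u, v) = (pi/6, -2*pi/3): K = 1/81.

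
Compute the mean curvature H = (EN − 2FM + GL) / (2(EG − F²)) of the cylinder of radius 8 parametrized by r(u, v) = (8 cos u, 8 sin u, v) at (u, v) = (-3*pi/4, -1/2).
H = -1/16

With E = 64, F = 0, G = 1, L = -8, M = 0, N = 0, assemble
  H = (EN − 2FM + GL) / (2(EG − F²)) = -1/16.
At (u, v) = (-3*pi/4, -1/2): H = -1/16.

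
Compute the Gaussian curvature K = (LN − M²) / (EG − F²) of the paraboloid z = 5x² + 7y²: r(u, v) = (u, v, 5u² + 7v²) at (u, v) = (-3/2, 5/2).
K = 140/2105401

Coefficients of the first fundamental form: E = 100*u^2 + 1, F = 140*u*v, G = 196*v^2 + 1.
Coefficients of the second fundamental form: L = 10/sqrt(100*u^2 + 196*v^2 + 1), M = 0, N = 14/sqrt(100*u^2 + 196*v^2 + 1).
Assemble K = (LN − M²)/(EG − F²) = 140/(10000*u^4 + 39200*u^2*v^2 + 200*u^2 + 38416*v^4 + 392*v^2 + 1). At (u, v) = (-3/2, 5/2): K = 140/2105401.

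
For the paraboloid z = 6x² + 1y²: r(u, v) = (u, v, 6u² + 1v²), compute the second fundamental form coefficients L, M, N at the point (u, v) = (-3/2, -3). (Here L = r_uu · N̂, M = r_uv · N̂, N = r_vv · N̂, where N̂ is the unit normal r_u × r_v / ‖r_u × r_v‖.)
L = 12/19;  M = 0;  N = 2/19

Compute the unit normal N̂(u, v) = (-12*u/sqrt(144*u^2 + 4*v^2 + 1), -2*v/sqrt(144*u^2 + 4*v^2 + 1), 1/sqrt(144*u^2 + 4*v^2 + 1)), and the second partials r_uu, r_uv, r_vv. Take dot products:
  L(u, v) = r_uu · N̂ = 12/sqrt(144*u^2 + 4*v^2 + 1),
  M(u, v) = r_uv · N̂ = 0,
  N(u, v) = r_vv · N̂ = 2/sqrt(144*u^2 + 4*v^2 + 1).
Evaluating at (u, v) = (-3/2, -3):
  L = 12/19, M = 0, N = 2/19.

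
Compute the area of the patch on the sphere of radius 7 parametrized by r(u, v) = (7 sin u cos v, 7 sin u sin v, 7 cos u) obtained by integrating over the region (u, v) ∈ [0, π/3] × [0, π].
Area = 49*pi/2

Area = ∫∫ √(EG − F²) du dv with √(EG − F²) = 49*Abs(sin(u)). Integrating over [0, π/3] × [0, π] gives 49*pi/2.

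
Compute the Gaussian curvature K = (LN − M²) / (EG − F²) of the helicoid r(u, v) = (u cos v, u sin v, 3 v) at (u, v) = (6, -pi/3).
K = -1/225

Coefficients of the first fundamental form: E = 1, F = 0, G = u^2 + 9.
Coefficients of the second fundamental form: L = 0, M = -3/sqrt(u^2 + 9), N = 0.
Assemble K = (LN − M²)/(EG − F²) = -9/(u^2 + 9)^2. At (u, v) = (6, -pi/3): K = -1/225.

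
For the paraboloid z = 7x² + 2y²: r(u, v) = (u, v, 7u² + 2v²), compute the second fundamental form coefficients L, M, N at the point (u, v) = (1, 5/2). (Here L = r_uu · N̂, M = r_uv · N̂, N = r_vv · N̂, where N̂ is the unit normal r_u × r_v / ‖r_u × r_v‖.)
L = 14*sqrt(33)/99;  M = 0;  N = 4*sqrt(33)/99

Compute the unit normal N̂(u, v) = (-14*u/sqrt(196*u^2 + 16*v^2 + 1), -4*v/sqrt(196*u^2 + 16*v^2 + 1), 1/sqrt(196*u^2 + 16*v^2 + 1)), and the second partials r_uu, r_uv, r_vv. Take dot products:
  L(u, v) = r_uu · N̂ = 14/sqrt(196*u^2 + 16*v^2 + 1),
  M(u, v) = r_uv · N̂ = 0,
  N(u, v) = r_vv · N̂ = 4/sqrt(196*u^2 + 16*v^2 + 1).
Evaluating at (u, v) = (1, 5/2):
  L = 14*sqrt(33)/99, M = 0, N = 4*sqrt(33)/99.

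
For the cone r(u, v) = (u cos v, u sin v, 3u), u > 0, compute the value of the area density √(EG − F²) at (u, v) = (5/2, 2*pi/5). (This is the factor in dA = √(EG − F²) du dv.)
√(EG − F²)|_{(5/2, 2*pi/5)} = 5*sqrt(10)/2

E = 10, F = 0, G = u^2, so EG − F² = 10*u^2. Taking the positive square root: √(EG − F²) = sqrt(10)*Abs(u). At (u, v) = (5/2, 2*pi/5): 5*sqrt(10)/2.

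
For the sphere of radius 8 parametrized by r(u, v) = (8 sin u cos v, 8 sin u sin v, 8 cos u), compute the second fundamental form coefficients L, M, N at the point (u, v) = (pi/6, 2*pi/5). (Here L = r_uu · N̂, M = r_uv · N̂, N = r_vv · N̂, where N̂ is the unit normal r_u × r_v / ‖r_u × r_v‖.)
L = -8;  M = 0;  N = -2

Compute the unit normal N̂(u, v) = (sin(u)^2*cos(v)/Abs(sin(u)), sin(u)^2*sin(v)/Abs(sin(u)), sin(2*u)/(2*Abs(sin(u)))), and the second partials r_uu, r_uv, r_vv. Take dot products:
  L(u, v) = r_uu · N̂ = -8*sin(u)/Abs(sin(u)),
  M(u, v) = r_uv · N̂ = 0,
  N(u, v) = r_vv · N̂ = -8*sin(u)^3/Abs(sin(u)).
Evaluating at (u, v) = (pi/6, 2*pi/5):
  L = -8, M = 0, N = -2.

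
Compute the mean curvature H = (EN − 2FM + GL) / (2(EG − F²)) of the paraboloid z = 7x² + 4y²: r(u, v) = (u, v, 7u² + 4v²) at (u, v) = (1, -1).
H = 1243*sqrt(29)/22707

With E = 196*u^2 + 1, F = 112*u*v, G = 64*v^2 + 1, L = 14/sqrt(196*u^2 + 64*v^2 + 1), M = 0, N = 8/sqrt(196*u^2 + 64*v^2 + 1), assemble
  H = (EN − 2FM + GL) / (2(EG − F²)) = (784*u^2 + 448*v^2 + 11)/(196*u^2 + 64*v^2 + 1)^(3/2).
At (u, v) = (1, -1): H = 1243*sqrt(29)/22707.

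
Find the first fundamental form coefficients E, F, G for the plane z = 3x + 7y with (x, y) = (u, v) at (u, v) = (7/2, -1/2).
E = 10;  F = 21;  G = 50

Partials: r_u = (1, 0, 3), r_v = (0, 1, 7). As functions of (u, v):
  E = r_u · r_u = 10,
  F = r_u · r_v = 21,
  G = r_v · r_v = 50.
Evaluating at (u, v) = (7/2, -1/2): E = 10, F = 21, G = 50.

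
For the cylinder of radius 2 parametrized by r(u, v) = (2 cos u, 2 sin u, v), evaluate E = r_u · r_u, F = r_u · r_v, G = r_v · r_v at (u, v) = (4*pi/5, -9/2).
E = 4;  F = 0;  G = 1

Partials: r_u = (-2*sin(u), 2*cos(u), 0), r_v = (0, 0, 1). As functions of (u, v):
  E = r_u · r_u = 4,
  F = r_u · r_v = 0,
  G = r_v · r_v = 1.
Evaluating at (u, v) = (4*pi/5, -9/2): E = 4, F = 0, G = 1.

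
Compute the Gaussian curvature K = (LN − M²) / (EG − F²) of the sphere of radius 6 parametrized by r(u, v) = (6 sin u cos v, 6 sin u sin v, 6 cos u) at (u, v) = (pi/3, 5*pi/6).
K = 1/36

Coefficients of the first fundamental form: E = 36, F = 0, G = 36*sin(u)^2.
Coefficients of the second fundamental form: L = -6*sin(u)/Abs(sin(u)), M = 0, N = -6*sin(u)^3/Abs(sin(u)).
Assemble K = (LN − M²)/(EG − F²) = 1/36. At (u, v) = (pi/3, 5*pi/6): K = 1/36.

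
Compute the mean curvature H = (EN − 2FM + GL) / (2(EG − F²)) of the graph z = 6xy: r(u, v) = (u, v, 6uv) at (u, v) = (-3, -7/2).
H = -567*sqrt(766)/146689

With E = 36*v^2 + 1, F = 36*u*v, G = 36*u^2 + 1, L = 0, M = 6/sqrt(36*u^2 + 36*v^2 + 1), N = 0, assemble
  H = (EN − 2FM + GL) / (2(EG − F²)) = -216*u*v/(36*u^2 + 36*v^2 + 1)^(3/2).
At (u, v) = (-3, -7/2): H = -567*sqrt(766)/146689.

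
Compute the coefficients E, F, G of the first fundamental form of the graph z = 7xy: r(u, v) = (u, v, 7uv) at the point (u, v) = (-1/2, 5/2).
E = 1229/4;  F = -245/4;  G = 53/4

Partials: r_u = (1, 0, 7*v), r_v = (0, 1, 7*u). As functions of (u, v):
  E = r_u · r_u = 49*v^2 + 1,
  F = r_u · r_v = 49*u*v,
  G = r_v · r_v = 49*u^2 + 1.
Evaluating at (u, v) = (-1/2, 5/2): E = 1229/4, F = -245/4, G = 53/4.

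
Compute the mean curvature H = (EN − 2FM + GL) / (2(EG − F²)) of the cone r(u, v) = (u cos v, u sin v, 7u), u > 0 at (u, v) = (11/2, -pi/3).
H = 7*sqrt(2)/110

With E = 50, F = 0, G = u^2, L = 0, M = 0, N = 7*sqrt(2)*u^2/(10*Abs(u)), assemble
  H = (EN − 2FM + GL) / (2(EG − F²)) = 7*sqrt(2)/(20*Abs(u)).
At (u, v) = (11/2, -pi/3): H = 7*sqrt(2)/110.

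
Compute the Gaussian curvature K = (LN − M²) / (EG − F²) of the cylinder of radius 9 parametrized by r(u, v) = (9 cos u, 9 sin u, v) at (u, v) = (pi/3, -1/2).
K = 0

Coefficients of the first fundamental form: E = 81, F = 0, G = 1.
Coefficients of the second fundamental form: L = -9, M = 0, N = 0.
Assemble K = (LN − M²)/(EG − F²) = 0. At (u, v) = (pi/3, -1/2): K = 0.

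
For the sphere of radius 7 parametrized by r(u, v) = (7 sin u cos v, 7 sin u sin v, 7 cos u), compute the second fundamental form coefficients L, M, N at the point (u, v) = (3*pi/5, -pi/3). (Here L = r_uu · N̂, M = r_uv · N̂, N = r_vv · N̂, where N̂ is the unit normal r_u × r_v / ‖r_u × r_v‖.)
L = -7;  M = 0;  N = -35/8 - 7*sqrt(5)/8

Compute the unit normal N̂(u, v) = (sin(u)^2*cos(v)/Abs(sin(u)), sin(u)^2*sin(v)/Abs(sin(u)), sin(2*u)/(2*Abs(sin(u)))), and the second partials r_uu, r_uv, r_vv. Take dot products:
  L(u, v) = r_uu · N̂ = -7*sin(u)/Abs(sin(u)),
  M(u, v) = r_uv · N̂ = 0,
  N(u, v) = r_vv · N̂ = -7*sin(u)^3/Abs(sin(u)).
Evaluating at (u, v) = (3*pi/5, -pi/3):
  L = -7, M = 0, N = -35/8 - 7*sqrt(5)/8.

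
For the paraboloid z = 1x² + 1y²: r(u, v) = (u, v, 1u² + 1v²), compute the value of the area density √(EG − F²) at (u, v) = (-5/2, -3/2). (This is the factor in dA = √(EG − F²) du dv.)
√(EG − F²)|_{(-5/2, -3/2)} = sqrt(35)

E = 4*u^2 + 1, F = 4*u*v, G = 4*v^2 + 1, so EG − F² = 4*u^2 + 4*v^2 + 1. Taking the positive square root: √(EG − F²) = sqrt(4*u^2 + 4*v^2 + 1). At (u, v) = (-5/2, -3/2): sqrt(35).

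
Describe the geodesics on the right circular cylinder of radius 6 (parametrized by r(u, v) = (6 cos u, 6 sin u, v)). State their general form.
The cylinder is flat (K = 0) and locally isometric to the plane via the development (u, v) ↦ (6 u, v). Geodesics are the pre-images of straight lines: circles (v constant), vertical lines (u constant), and helices (v = c · u + d) for constants c, d.

A right cylinder has E = 6², F = 0, G = 1, so EG − F² = 6², and L = −6, M = N = 0, giving K = (LN − M²)/(EG − F²) = 0 everywhere. A flat surface is locally isometric to the Euclidean plane via the map (u, v) ↦ (6 u, v). Straight lines in the (x̃, ỹ) plane pull back to: (a) horizontal circles (v = const), (b) vertical generators (u = const), and (c) helices (6 u tan θ = v, i.e. v = c · u + d).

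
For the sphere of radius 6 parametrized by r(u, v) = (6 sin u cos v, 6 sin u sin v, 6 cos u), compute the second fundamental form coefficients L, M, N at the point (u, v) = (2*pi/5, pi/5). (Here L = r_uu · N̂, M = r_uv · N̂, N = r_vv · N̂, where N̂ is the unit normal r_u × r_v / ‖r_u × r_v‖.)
L = -6;  M = 0;  N = -15/4 - 3*sqrt(5)/4

Compute the unit normal N̂(u, v) = (sin(u)^2*cos(v)/Abs(sin(u)), sin(u)^2*sin(v)/Abs(sin(u)), sin(2*u)/(2*Abs(sin(u)))), and the second partials r_uu, r_uv, r_vv. Take dot products:
  L(u, v) = r_uu · N̂ = -6*sin(u)/Abs(sin(u)),
  M(u, v) = r_uv · N̂ = 0,
  N(u, v) = r_vv · N̂ = -6*sin(u)^3/Abs(sin(u)).
Evaluating at (u, v) = (2*pi/5, pi/5):
  L = -6, M = 0, N = -15/4 - 3*sqrt(5)/4.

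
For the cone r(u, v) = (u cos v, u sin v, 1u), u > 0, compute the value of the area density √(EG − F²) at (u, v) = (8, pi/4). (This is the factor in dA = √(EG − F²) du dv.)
√(EG − F²)|_{(8, pi/4)} = 8*sqrt(2)

E = 2, F = 0, G = u^2, so EG − F² = 2*u^2. Taking the positive square root: √(EG − F²) = sqrt(2)*Abs(u). At (u, v) = (8, pi/4): 8*sqrt(2).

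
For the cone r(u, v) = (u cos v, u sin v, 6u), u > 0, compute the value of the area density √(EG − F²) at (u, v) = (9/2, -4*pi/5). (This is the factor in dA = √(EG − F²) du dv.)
√(EG − F²)|_{(9/2, -4*pi/5)} = 9*sqrt(37)/2

E = 37, F = 0, G = u^2, so EG − F² = 37*u^2. Taking the positive square root: √(EG − F²) = sqrt(37)*Abs(u). At (u, v) = (9/2, -4*pi/5): 9*sqrt(37)/2.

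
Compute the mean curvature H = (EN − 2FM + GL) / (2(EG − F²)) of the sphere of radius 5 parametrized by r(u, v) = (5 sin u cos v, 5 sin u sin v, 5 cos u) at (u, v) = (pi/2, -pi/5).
H = -1/5

With E = 25, F = 0, G = 25*sin(u)^2, L = -5*sin(u)/Abs(sin(u)), M = 0, N = -5*sin(u)^3/Abs(sin(u)), assemble
  H = (EN − 2FM + GL) / (2(EG − F²)) = -sin(u)/(5*Abs(sin(u))).
At (u, v) = (pi/2, -pi/5): H = -1/5.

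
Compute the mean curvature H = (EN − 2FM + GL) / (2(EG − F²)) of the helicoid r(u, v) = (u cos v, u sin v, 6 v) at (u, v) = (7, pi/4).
H = 0

With E = 1, F = 0, G = u^2 + 36, L = 0, M = -6/sqrt(u^2 + 36), N = 0, assemble
  H = (EN − 2FM + GL) / (2(EG − F²)) = 0.
At (u, v) = (7, pi/4): H = 0.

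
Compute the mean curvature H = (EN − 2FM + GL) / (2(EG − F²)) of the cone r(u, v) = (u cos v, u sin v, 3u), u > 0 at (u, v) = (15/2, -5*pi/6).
H = sqrt(10)/50

With E = 10, F = 0, G = u^2, L = 0, M = 0, N = 3*sqrt(10)*u^2/(10*Abs(u)), assemble
  H = (EN − 2FM + GL) / (2(EG − F²)) = 3*sqrt(10)/(20*Abs(u)).
At (u, v) = (15/2, -5*pi/6): H = sqrt(10)/50.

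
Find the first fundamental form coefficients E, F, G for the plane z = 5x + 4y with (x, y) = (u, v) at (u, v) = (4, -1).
E = 26;  F = 20;  G = 17

Partials: r_u = (1, 0, 5), r_v = (0, 1, 4). As functions of (u, v):
  E = r_u · r_u = 26,
  F = r_u · r_v = 20,
  G = r_v · r_v = 17.
Evaluating at (u, v) = (4, -1): E = 26, F = 20, G = 17.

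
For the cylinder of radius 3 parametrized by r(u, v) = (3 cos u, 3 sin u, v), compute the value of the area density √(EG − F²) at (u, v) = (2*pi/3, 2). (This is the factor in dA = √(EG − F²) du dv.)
√(EG − F²)|_{(2*pi/3, 2)} = 3

E = 9, F = 0, G = 1, so EG − F² = 9. Taking the positive square root: √(EG − F²) = 3. At (u, v) = (2*pi/3, 2): 3.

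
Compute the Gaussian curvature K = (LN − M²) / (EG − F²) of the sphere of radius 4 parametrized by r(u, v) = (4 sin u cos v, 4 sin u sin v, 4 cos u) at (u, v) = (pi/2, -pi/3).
K = 1/16

Coefficients of the first fundamental form: E = 16, F = 0, G = 16*sin(u)^2.
Coefficients of the second fundamental form: L = -4*sin(u)/Abs(sin(u)), M = 0, N = -4*sin(u)^3/Abs(sin(u)).
Assemble K = (LN − M²)/(EG − F²) = 1/16. At (u, v) = (pi/2, -pi/3): K = 1/16.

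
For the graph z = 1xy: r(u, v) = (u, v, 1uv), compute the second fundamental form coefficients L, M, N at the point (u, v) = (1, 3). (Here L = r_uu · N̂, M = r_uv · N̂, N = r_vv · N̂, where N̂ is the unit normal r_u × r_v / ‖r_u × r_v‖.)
L = 0;  M = sqrt(11)/11;  N = 0

Compute the unit normal N̂(u, v) = (-v/sqrt(u^2 + v^2 + 1), -u/sqrt(u^2 + v^2 + 1), 1/sqrt(u^2 + v^2 + 1)), and the second partials r_uu, r_uv, r_vv. Take dot products:
  L(u, v) = r_uu · N̂ = 0,
  M(u, v) = r_uv · N̂ = 1/sqrt(u^2 + v^2 + 1),
  N(u, v) = r_vv · N̂ = 0.
Evaluating at (u, v) = (1, 3):
  L = 0, M = sqrt(11)/11, N = 0.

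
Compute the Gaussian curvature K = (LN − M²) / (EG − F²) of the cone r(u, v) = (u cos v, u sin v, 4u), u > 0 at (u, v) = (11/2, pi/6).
K = 0

Coefficients of the first fundamental form: E = 17, F = 0, G = u^2.
Coefficients of the second fundamental form: L = 0, M = 0, N = 4*sqrt(17)*u^2/(17*Abs(u)).
Assemble K = (LN − M²)/(EG − F²) = 0. At (u, v) = (11/2, pi/6): K = 0.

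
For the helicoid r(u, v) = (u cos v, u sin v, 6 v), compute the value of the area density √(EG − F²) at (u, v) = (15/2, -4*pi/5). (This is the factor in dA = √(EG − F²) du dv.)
√(EG − F²)|_{(15/2, -4*pi/5)} = 3*sqrt(41)/2

E = 1, F = 0, G = u^2 + 36, so EG − F² = u^2 + 36. Taking the positive square root: √(EG − F²) = sqrt(u^2 + 36). At (u, v) = (15/2, -4*pi/5): 3*sqrt(41)/2.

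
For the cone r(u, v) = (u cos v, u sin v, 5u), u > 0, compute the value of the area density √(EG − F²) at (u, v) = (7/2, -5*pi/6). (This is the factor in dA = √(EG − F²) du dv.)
√(EG − F²)|_{(7/2, -5*pi/6)} = 7*sqrt(26)/2

E = 26, F = 0, G = u^2, so EG − F² = 26*u^2. Taking the positive square root: √(EG − F²) = sqrt(26)*Abs(u). At (u, v) = (7/2, -5*pi/6): 7*sqrt(26)/2.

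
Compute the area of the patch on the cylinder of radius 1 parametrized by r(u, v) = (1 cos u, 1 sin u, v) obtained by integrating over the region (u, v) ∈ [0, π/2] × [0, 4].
Area = 2*pi

Area = ∫∫ √(EG − F²) du dv with √(EG − F²) = 1. Integrating over [0, π/2] × [0, 4] gives 2*pi.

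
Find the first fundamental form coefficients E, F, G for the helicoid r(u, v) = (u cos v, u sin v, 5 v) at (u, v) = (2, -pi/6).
E = 1;  F = 0;  G = 29

Partials: r_u = (cos(v), sin(v), 0), r_v = (-u*sin(v), u*cos(v), 5). As functions of (u, v):
  E = r_u · r_u = 1,
  F = r_u · r_v = 0,
  G = r_v · r_v = u^2 + 25.
Evaluating at (u, v) = (2, -pi/6): E = 1, F = 0, G = 29.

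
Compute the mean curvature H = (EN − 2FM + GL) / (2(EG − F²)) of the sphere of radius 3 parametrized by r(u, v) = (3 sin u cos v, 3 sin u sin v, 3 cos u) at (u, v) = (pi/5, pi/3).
H = -1/3

With E = 9, F = 0, G = 9*sin(u)^2, L = -3*sin(u)/Abs(sin(u)), M = 0, N = -3*sin(u)^3/Abs(sin(u)), assemble
  H = (EN − 2FM + GL) / (2(EG − F²)) = -sin(u)/(3*Abs(sin(u))).
At (u, v) = (pi/5, pi/3): H = -1/3.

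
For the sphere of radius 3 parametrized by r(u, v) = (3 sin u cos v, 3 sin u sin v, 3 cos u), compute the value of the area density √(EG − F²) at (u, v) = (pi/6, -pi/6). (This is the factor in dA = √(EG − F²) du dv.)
√(EG − F²)|_{(pi/6, -pi/6)} = 9/2

E = 9, F = 0, G = 9*sin(u)^2, so EG − F² = 81*sin(u)^2. Taking the positive square root: √(EG − F²) = 9*Abs(sin(u)). At (u, v) = (pi/6, -pi/6): 9/2.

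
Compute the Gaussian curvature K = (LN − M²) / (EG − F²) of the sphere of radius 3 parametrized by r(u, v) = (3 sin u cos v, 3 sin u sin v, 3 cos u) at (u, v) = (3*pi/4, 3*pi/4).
K = 1/9

Coefficients of the first fundamental form: E = 9, F = 0, G = 9*sin(u)^2.
Coefficients of the second fundamental form: L = -3*sin(u)/Abs(sin(u)), M = 0, N = -3*sin(u)^3/Abs(sin(u)).
Assemble K = (LN − M²)/(EG − F²) = 1/9. At (u, v) = (3*pi/4, 3*pi/4): K = 1/9.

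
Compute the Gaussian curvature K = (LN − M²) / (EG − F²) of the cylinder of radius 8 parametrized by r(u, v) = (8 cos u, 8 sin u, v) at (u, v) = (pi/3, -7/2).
K = 0

Coefficients of the first fundamental form: E = 64, F = 0, G = 1.
Coefficients of the second fundamental form: L = -8, M = 0, N = 0.
Assemble K = (LN − M²)/(EG − F²) = 0. At (u, v) = (pi/3, -7/2): K = 0.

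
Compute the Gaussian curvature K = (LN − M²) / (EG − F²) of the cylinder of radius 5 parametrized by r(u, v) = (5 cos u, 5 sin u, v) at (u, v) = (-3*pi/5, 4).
K = 0

Coefficients of the first fundamental form: E = 25, F = 0, G = 1.
Coefficients of the second fundamental form: L = -5, M = 0, N = 0.
Assemble K = (LN − M²)/(EG − F²) = 0. At (u, v) = (-3*pi/5, 4): K = 0.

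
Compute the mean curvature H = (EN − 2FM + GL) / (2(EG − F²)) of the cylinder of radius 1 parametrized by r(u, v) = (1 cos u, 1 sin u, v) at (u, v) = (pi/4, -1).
H = -1/2

With E = 1, F = 0, G = 1, L = -1, M = 0, N = 0, assemble
  H = (EN − 2FM + GL) / (2(EG − F²)) = -1/2.
At (u, v) = (pi/4, -1): H = -1/2.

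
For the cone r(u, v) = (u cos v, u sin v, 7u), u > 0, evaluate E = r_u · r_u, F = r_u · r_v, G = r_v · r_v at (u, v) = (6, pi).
E = 50;  F = 0;  G = 36

Partials: r_u = (cos(v), sin(v), 7), r_v = (-u*sin(v), u*cos(v), 0). As functions of (u, v):
  E = r_u · r_u = 50,
  F = r_u · r_v = 0,
  G = r_v · r_v = u^2.
Evaluating at (u, v) = (6, pi): E = 50, F = 0, G = 36.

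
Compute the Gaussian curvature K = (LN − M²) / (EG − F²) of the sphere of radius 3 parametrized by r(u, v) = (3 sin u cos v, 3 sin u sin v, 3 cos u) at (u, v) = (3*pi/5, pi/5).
K = 1/9

Coefficients of the first fundamental form: E = 9, F = 0, G = 9*sin(u)^2.
Coefficients of the second fundamental form: L = -3*sin(u)/Abs(sin(u)), M = 0, N = -3*sin(u)^3/Abs(sin(u)).
Assemble K = (LN − M²)/(EG − F²) = 1/9. At (u, v) = (3*pi/5, pi/5): K = 1/9.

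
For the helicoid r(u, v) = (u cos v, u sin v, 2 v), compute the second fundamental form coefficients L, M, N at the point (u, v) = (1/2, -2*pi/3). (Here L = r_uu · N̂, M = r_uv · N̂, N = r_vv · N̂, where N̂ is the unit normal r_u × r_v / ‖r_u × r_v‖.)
L = 0;  M = -4*sqrt(17)/17;  N = 0

Compute the unit normal N̂(u, v) = (2*sin(v)/sqrt(u^2 + 4), -2*cos(v)/sqrt(u^2 + 4), u/sqrt(u^2 + 4)), and the second partials r_uu, r_uv, r_vv. Take dot products:
  L(u, v) = r_uu · N̂ = 0,
  M(u, v) = r_uv · N̂ = -2/sqrt(u^2 + 4),
  N(u, v) = r_vv · N̂ = 0.
Evaluating at (u, v) = (1/2, -2*pi/3):
  L = 0, M = -4*sqrt(17)/17, N = 0.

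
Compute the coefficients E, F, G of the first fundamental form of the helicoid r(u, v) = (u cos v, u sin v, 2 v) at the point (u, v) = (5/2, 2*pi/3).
E = 1;  F = 0;  G = 41/4

Partials: r_u = (cos(v), sin(v), 0), r_v = (-u*sin(v), u*cos(v), 2). As functions of (u, v):
  E = r_u · r_u = 1,
  F = r_u · r_v = 0,
  G = r_v · r_v = u^2 + 4.
Evaluating at (u, v) = (5/2, 2*pi/3): E = 1, F = 0, G = 41/4.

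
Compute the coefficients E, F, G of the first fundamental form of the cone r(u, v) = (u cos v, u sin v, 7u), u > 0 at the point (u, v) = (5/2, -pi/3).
E = 50;  F = 0;  G = 25/4

Partials: r_u = (cos(v), sin(v), 7), r_v = (-u*sin(v), u*cos(v), 0). As functions of (u, v):
  E = r_u · r_u = 50,
  F = r_u · r_v = 0,
  G = r_v · r_v = u^2.
Evaluating at (u, v) = (5/2, -pi/3): E = 50, F = 0, G = 25/4.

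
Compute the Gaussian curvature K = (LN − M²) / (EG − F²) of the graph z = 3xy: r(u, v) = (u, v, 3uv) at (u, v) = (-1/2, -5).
K = -144/833569

Coefficients of the first fundamental form: E = 9*v^2 + 1, F = 9*u*v, G = 9*u^2 + 1.
Coefficients of the second fundamental form: L = 0, M = 3/sqrt(9*u^2 + 9*v^2 + 1), N = 0.
Assemble K = (LN − M²)/(EG − F²) = -9/(81*u^4 + 162*u^2*v^2 + 18*u^2 + 81*v^4 + 18*v^2 + 1). At (u, v) = (-1/2, -5): K = -144/833569.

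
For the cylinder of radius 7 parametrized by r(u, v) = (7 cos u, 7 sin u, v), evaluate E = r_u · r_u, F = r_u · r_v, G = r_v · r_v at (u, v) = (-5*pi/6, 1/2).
E = 49;  F = 0;  G = 1

Partials: r_u = (-7*sin(u), 7*cos(u), 0), r_v = (0, 0, 1). As functions of (u, v):
  E = r_u · r_u = 49,
  F = r_u · r_v = 0,
  G = r_v · r_v = 1.
Evaluating at (u, v) = (-5*pi/6, 1/2): E = 49, F = 0, G = 1.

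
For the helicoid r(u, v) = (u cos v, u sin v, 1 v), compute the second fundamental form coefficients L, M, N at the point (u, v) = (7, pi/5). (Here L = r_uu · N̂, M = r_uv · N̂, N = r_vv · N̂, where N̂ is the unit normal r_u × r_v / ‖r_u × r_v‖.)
L = 0;  M = -sqrt(2)/10;  N = 0

Compute the unit normal N̂(u, v) = (sin(v)/sqrt(u^2 + 1), -cos(v)/sqrt(u^2 + 1), u/sqrt(u^2 + 1)), and the second partials r_uu, r_uv, r_vv. Take dot products:
  L(u, v) = r_uu · N̂ = 0,
  M(u, v) = r_uv · N̂ = -1/sqrt(u^2 + 1),
  N(u, v) = r_vv · N̂ = 0.
Evaluating at (u, v) = (7, pi/5):
  L = 0, M = -sqrt(2)/10, N = 0.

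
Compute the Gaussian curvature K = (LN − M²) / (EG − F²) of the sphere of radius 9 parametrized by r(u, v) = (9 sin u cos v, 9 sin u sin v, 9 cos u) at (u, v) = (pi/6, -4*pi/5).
K = 1/81

Coefficients of the first fundamental form: E = 81, F = 0, G = 81*sin(u)^2.
Coefficients of the second fundamental form: L = -9*sin(u)/Abs(sin(u)), M = 0, N = -9*sin(u)^3/Abs(sin(u)).
Assemble K = (LN − M²)/(EG − F²) = 1/81. At (u, v) = (pi/6, -4*pi/5): K = 1/81.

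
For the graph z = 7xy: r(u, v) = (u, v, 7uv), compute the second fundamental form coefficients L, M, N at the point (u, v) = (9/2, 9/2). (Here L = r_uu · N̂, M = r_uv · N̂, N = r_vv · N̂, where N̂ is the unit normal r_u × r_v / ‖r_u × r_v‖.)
L = 0;  M = 7*sqrt(22)/209;  N = 0

Compute the unit normal N̂(u, v) = (-7*v/sqrt(49*u^2 + 49*v^2 + 1), -7*u/sqrt(49*u^2 + 49*v^2 + 1), 1/sqrt(49*u^2 + 49*v^2 + 1)), and the second partials r_uu, r_uv, r_vv. Take dot products:
  L(u, v) = r_uu · N̂ = 0,
  M(u, v) = r_uv · N̂ = 7/sqrt(49*u^2 + 49*v^2 + 1),
  N(u, v) = r_vv · N̂ = 0.
Evaluating at (u, v) = (9/2, 9/2):
  L = 0, M = 7*sqrt(22)/209, N = 0.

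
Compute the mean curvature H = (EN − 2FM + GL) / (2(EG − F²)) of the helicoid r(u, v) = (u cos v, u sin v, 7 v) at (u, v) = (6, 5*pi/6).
H = 0

With E = 1, F = 0, G = u^2 + 49, L = 0, M = -7/sqrt(u^2 + 49), N = 0, assemble
  H = (EN − 2FM + GL) / (2(EG − F²)) = 0.
At (u, v) = (6, 5*pi/6): H = 0.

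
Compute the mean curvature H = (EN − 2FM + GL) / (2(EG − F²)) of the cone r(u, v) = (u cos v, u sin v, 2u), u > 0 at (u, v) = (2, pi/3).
H = sqrt(5)/10

With E = 5, F = 0, G = u^2, L = 0, M = 0, N = 2*sqrt(5)*u^2/(5*Abs(u)), assemble
  H = (EN − 2FM + GL) / (2(EG − F²)) = sqrt(5)/(5*Abs(u)).
At (u, v) = (2, pi/3): H = sqrt(5)/10.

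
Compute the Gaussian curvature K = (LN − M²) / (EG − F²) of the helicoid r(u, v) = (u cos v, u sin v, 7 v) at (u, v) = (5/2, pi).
K = -784/48841

Coefficients of the first fundamental form: E = 1, F = 0, G = u^2 + 49.
Coefficients of the second fundamental form: L = 0, M = -7/sqrt(u^2 + 49), N = 0.
Assemble K = (LN − M²)/(EG − F²) = -49/(u^2 + 49)^2. At (u, v) = (5/2, pi): K = -784/48841.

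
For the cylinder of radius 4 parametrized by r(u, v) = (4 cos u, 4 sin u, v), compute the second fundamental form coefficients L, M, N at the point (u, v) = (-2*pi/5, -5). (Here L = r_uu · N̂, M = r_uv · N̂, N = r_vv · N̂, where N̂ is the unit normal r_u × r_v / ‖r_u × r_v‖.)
L = -4;  M = 0;  N = 0

Compute the unit normal N̂(u, v) = (cos(u), sin(u), 0), and the second partials r_uu, r_uv, r_vv. Take dot products:
  L(u, v) = r_uu · N̂ = -4,
  M(u, v) = r_uv · N̂ = 0,
  N(u, v) = r_vv · N̂ = 0.
Evaluating at (u, v) = (-2*pi/5, -5):
  L = -4, M = 0, N = 0.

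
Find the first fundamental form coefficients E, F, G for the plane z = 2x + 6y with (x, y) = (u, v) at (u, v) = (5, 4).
E = 5;  F = 12;  G = 37

Partials: r_u = (1, 0, 2), r_v = (0, 1, 6). As functions of (u, v):
  E = r_u · r_u = 5,
  F = r_u · r_v = 12,
  G = r_v · r_v = 37.
Evaluating at (u, v) = (5, 4): E = 5, F = 12, G = 37.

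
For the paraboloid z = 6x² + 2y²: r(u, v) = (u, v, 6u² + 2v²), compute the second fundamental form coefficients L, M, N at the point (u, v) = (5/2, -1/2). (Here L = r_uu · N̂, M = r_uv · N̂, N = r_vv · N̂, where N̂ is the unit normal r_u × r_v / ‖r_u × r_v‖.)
L = 12*sqrt(905)/905;  M = 0;  N = 4*sqrt(905)/905

Compute the unit normal N̂(u, v) = (-12*u/sqrt(144*u^2 + 16*v^2 + 1), -4*v/sqrt(144*u^2 + 16*v^2 + 1), 1/sqrt(144*u^2 + 16*v^2 + 1)), and the second partials r_uu, r_uv, r_vv. Take dot products:
  L(u, v) = r_uu · N̂ = 12/sqrt(144*u^2 + 16*v^2 + 1),
  M(u, v) = r_uv · N̂ = 0,
  N(u, v) = r_vv · N̂ = 4/sqrt(144*u^2 + 16*v^2 + 1).
Evaluating at (u, v) = (5/2, -1/2):
  L = 12*sqrt(905)/905, M = 0, N = 4*sqrt(905)/905.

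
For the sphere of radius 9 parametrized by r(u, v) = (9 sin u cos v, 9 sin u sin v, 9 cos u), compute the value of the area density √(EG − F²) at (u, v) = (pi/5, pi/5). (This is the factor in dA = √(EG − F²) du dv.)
√(EG − F²)|_{(pi/5, pi/5)} = 81*sqrt(10 - 2*sqrt(5))/4

E = 81, F = 0, G = 81*sin(u)^2, so EG − F² = 6561*sin(u)^2. Taking the positive square root: √(EG − F²) = 81*Abs(sin(u)). At (u, v) = (pi/5, pi/5): 81*sqrt(10 - 2*sqrt(5))/4.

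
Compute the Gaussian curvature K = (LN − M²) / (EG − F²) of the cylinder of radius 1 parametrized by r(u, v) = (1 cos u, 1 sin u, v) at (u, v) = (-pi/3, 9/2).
K = 0

Coefficients of the first fundamental form: E = 1, F = 0, G = 1.
Coefficients of the second fundamental form: L = -1, M = 0, N = 0.
Assemble K = (LN − M²)/(EG − F²) = 0. At (u, v) = (-pi/3, 9/2): K = 0.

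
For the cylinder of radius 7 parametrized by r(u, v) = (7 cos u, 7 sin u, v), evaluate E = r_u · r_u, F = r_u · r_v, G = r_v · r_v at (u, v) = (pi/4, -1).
E = 49;  F = 0;  G = 1

Partials: r_u = (-7*sin(u), 7*cos(u), 0), r_v = (0, 0, 1). As functions of (u, v):
  E = r_u · r_u = 49,
  F = r_u · r_v = 0,
  G = r_v · r_v = 1.
Evaluating at (u, v) = (pi/4, -1): E = 49, F = 0, G = 1.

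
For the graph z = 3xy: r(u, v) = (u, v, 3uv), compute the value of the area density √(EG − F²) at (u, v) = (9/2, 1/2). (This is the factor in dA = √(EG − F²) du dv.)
√(EG − F²)|_{(9/2, 1/2)} = sqrt(742)/2

E = 9*v^2 + 1, F = 9*u*v, G = 9*u^2 + 1, so EG − F² = 9*u^2 + 9*v^2 + 1. Taking the positive square root: √(EG − F²) = sqrt(9*u^2 + 9*v^2 + 1). At (u, v) = (9/2, 1/2): sqrt(742)/2.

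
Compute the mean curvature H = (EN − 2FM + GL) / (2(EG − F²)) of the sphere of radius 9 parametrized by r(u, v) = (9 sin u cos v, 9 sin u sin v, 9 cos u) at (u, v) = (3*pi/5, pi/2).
H = -1/9

With E = 81, F = 0, G = 81*sin(u)^2, L = -9*sin(u)/Abs(sin(u)), M = 0, N = -9*sin(u)^3/Abs(sin(u)), assemble
  H = (EN − 2FM + GL) / (2(EG − F²)) = -sin(u)/(9*Abs(sin(u))).
At (u, v) = (3*pi/5, pi/2): H = -1/9.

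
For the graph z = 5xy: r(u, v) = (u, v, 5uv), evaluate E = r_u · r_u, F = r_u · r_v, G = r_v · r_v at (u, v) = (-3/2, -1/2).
E = 29/4;  F = 75/4;  G = 229/4

Partials: r_u = (1, 0, 5*v), r_v = (0, 1, 5*u). As functions of (u, v):
  E = r_u · r_u = 25*v^2 + 1,
  F = r_u · r_v = 25*u*v,
  G = r_v · r_v = 25*u^2 + 1.
Evaluating at (u, v) = (-3/2, -1/2): E = 29/4, F = 75/4, G = 229/4.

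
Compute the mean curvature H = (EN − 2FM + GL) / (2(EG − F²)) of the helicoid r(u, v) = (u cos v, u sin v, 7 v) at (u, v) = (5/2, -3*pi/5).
H = 0

With E = 1, F = 0, G = u^2 + 49, L = 0, M = -7/sqrt(u^2 + 49), N = 0, assemble
  H = (EN − 2FM + GL) / (2(EG − F²)) = 0.
At (u, v) = (5/2, -3*pi/5): H = 0.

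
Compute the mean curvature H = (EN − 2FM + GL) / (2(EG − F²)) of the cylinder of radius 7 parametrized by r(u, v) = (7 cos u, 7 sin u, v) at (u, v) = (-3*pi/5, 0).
H = -1/14

With E = 49, F = 0, G = 1, L = -7, M = 0, N = 0, assemble
  H = (EN − 2FM + GL) / (2(EG − F²)) = -1/14.
At (u, v) = (-3*pi/5, 0): H = -1/14.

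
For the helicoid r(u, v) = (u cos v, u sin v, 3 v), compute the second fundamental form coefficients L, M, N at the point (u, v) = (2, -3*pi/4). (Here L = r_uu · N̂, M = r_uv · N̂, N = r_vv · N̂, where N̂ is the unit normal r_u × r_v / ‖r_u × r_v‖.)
L = 0;  M = -3*sqrt(13)/13;  N = 0

Compute the unit normal N̂(u, v) = (3*sin(v)/sqrt(u^2 + 9), -3*cos(v)/sqrt(u^2 + 9), u/sqrt(u^2 + 9)), and the second partials r_uu, r_uv, r_vv. Take dot products:
  L(u, v) = r_uu · N̂ = 0,
  M(u, v) = r_uv · N̂ = -3/sqrt(u^2 + 9),
  N(u, v) = r_vv · N̂ = 0.
Evaluating at (u, v) = (2, -3*pi/4):
  L = 0, M = -3*sqrt(13)/13, N = 0.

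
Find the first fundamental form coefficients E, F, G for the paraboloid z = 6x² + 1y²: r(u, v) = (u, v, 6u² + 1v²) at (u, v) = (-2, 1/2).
E = 577;  F = -24;  G = 2

Partials: r_u = (1, 0, 12*u), r_v = (0, 1, 2*v). As functions of (u, v):
  E = r_u · r_u = 144*u^2 + 1,
  F = r_u · r_v = 24*u*v,
  G = r_v · r_v = 4*v^2 + 1.
Evaluating at (u, v) = (-2, 1/2): E = 577, F = -24, G = 2.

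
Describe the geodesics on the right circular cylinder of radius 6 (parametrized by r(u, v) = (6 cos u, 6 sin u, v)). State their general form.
The cylinder is flat (K = 0) and locally isometric to the plane via the development (u, v) ↦ (6 u, v). Geodesics are the pre-images of straight lines: circles (v constant), vertical lines (u constant), and helices (v = c · u + d) for constants c, d.

A right cylinder has E = 6², F = 0, G = 1, so EG − F² = 6², and L = −6, M = N = 0, giving K = (LN − M²)/(EG − F²) = 0 everywhere. A flat surface is locally isometric to the Euclidean plane via the map (u, v) ↦ (6 u, v). Straight lines in the (x̃, ỹ) plane pull back to: (a) horizontal circles (v = const), (b) vertical generators (u = const), and (c) helices (6 u tan θ = v, i.e. v = c · u + d).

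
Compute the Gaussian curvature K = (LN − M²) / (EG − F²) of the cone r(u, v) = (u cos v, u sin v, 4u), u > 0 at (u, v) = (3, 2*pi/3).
K = 0

Coefficients of the first fundamental form: E = 17, F = 0, G = u^2.
Coefficients of the second fundamental form: L = 0, M = 0, N = 4*sqrt(17)*u^2/(17*Abs(u)).
Assemble K = (LN − M²)/(EG − F²) = 0. At (u, v) = (3, 2*pi/3): K = 0.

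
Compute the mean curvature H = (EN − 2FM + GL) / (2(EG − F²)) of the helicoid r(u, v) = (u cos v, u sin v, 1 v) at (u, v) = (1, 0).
H = 0

With E = 1, F = 0, G = u^2 + 1, L = 0, M = -1/sqrt(u^2 + 1), N = 0, assemble
  H = (EN − 2FM + GL) / (2(EG − F²)) = 0.
At (u, v) = (1, 0): H = 0.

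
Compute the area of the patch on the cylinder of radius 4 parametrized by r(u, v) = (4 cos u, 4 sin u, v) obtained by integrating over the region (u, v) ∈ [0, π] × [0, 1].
Area = 4*pi

Area = ∫∫ √(EG − F²) du dv with √(EG − F²) = 4. Integrating over [0, π] × [0, 1] gives 4*pi.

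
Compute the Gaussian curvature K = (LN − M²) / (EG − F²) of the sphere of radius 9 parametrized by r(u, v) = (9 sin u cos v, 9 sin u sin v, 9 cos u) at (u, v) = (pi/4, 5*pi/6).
K = 1/81

Coefficients of the first fundamental form: E = 81, F = 0, G = 81*sin(u)^2.
Coefficients of the second fundamental form: L = -9*sin(u)/Abs(sin(u)), M = 0, N = -9*sin(u)^3/Abs(sin(u)).
Assemble K = (LN − M²)/(EG − F²) = 1/81. At (u, v) = (pi/4, 5*pi/6): K = 1/81.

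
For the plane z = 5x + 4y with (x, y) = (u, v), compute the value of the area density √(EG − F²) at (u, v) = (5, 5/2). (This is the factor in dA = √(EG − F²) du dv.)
√(EG − F²)|_{(5, 5/2)} = sqrt(42)

E = 26, F = 20, G = 17, so EG − F² = 42. Taking the positive square root: √(EG − F²) = sqrt(42). At (u, v) = (5, 5/2): sqrt(42).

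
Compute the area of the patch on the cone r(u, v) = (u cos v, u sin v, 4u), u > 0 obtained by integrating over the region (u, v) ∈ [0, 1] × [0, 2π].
Area = sqrt(17)*pi

Area = ∫∫ √(EG − F²) du dv with √(EG − F²) = sqrt(17)*Abs(u). Integrating over [0, 1] × [0, 2π] gives sqrt(17)*pi.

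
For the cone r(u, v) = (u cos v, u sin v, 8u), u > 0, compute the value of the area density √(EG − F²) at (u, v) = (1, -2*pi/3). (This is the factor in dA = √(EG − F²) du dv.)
√(EG − F²)|_{(1, -2*pi/3)} = sqrt(65)

E = 65, F = 0, G = u^2, so EG − F² = 65*u^2. Taking the positive square root: √(EG − F²) = sqrt(65)*Abs(u). At (u, v) = (1, -2*pi/3): sqrt(65).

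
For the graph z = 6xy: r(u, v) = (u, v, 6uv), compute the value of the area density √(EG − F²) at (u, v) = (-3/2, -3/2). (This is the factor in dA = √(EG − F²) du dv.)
√(EG − F²)|_{(-3/2, -3/2)} = sqrt(163)

E = 36*v^2 + 1, F = 36*u*v, G = 36*u^2 + 1, so EG − F² = 36*u^2 + 36*v^2 + 1. Taking the positive square root: √(EG − F²) = sqrt(36*u^2 + 36*v^2 + 1). At (u, v) = (-3/2, -3/2): sqrt(163).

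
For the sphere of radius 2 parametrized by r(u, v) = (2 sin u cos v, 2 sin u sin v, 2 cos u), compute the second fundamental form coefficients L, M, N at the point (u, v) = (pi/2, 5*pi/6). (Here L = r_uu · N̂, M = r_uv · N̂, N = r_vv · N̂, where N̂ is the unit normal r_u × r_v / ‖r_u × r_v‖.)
L = -2;  M = 0;  N = -2

Compute the unit normal N̂(u, v) = (sin(u)^2*cos(v)/Abs(sin(u)), sin(u)^2*sin(v)/Abs(sin(u)), sin(2*u)/(2*Abs(sin(u)))), and the second partials r_uu, r_uv, r_vv. Take dot products:
  L(u, v) = r_uu · N̂ = -2*sin(u)/Abs(sin(u)),
  M(u, v) = r_uv · N̂ = 0,
  N(u, v) = r_vv · N̂ = -2*sin(u)^3/Abs(sin(u)).
Evaluating at (u, v) = (pi/2, 5*pi/6):
  L = -2, M = 0, N = -2.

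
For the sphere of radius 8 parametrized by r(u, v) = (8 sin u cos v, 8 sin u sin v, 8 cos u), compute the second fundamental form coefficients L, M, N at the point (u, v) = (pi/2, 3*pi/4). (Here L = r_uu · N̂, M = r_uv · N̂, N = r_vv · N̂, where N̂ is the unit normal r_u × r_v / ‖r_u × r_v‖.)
L = -8;  M = 0;  N = -8

Compute the unit normal N̂(u, v) = (sin(u)^2*cos(v)/Abs(sin(u)), sin(u)^2*sin(v)/Abs(sin(u)), sin(2*u)/(2*Abs(sin(u)))), and the second partials r_uu, r_uv, r_vv. Take dot products:
  L(u, v) = r_uu · N̂ = -8*sin(u)/Abs(sin(u)),
  M(u, v) = r_uv · N̂ = 0,
  N(u, v) = r_vv · N̂ = -8*sin(u)^3/Abs(sin(u)).
Evaluating at (u, v) = (pi/2, 3*pi/4):
  L = -8, M = 0, N = -8.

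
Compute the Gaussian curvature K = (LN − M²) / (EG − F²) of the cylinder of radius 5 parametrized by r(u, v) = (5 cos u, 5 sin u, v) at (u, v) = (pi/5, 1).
K = 0

Coefficients of the first fundamental form: E = 25, F = 0, G = 1.
Coefficients of the second fundamental form: L = -5, M = 0, N = 0.
Assemble K = (LN − M²)/(EG − F²) = 0. At (u, v) = (pi/5, 1): K = 0.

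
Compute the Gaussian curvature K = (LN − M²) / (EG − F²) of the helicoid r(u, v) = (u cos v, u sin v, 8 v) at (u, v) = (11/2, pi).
K = -1024/142129

Coefficients of the first fundamental form: E = 1, F = 0, G = u^2 + 64.
Coefficients of the second fundamental form: L = 0, M = -8/sqrt(u^2 + 64), N = 0.
Assemble K = (LN − M²)/(EG − F²) = -64/(u^2 + 64)^2. At (u, v) = (11/2, pi): K = -1024/142129.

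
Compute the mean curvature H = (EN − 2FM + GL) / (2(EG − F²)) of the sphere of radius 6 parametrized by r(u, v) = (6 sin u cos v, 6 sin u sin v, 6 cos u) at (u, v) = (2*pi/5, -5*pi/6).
H = -1/6

With E = 36, F = 0, G = 36*sin(u)^2, L = -6*sin(u)/Abs(sin(u)), M = 0, N = -6*sin(u)^3/Abs(sin(u)), assemble
  H = (EN − 2FM + GL) / (2(EG − F²)) = -sin(u)/(6*Abs(sin(u))).
At (u, v) = (2*pi/5, -5*pi/6): H = -1/6.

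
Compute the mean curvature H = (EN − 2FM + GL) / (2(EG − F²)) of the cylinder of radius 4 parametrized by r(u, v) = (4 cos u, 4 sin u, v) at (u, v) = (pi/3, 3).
H = -1/8

With E = 16, F = 0, G = 1, L = -4, M = 0, N = 0, assemble
  H = (EN − 2FM + GL) / (2(EG − F²)) = -1/8.
At (u, v) = (pi/3, 3): H = -1/8.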